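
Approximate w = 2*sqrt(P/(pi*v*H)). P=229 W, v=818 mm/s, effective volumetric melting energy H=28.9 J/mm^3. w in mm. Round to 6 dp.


w = 2*sqrt(229/(pi*818*28.9)) = 0.111057 mm


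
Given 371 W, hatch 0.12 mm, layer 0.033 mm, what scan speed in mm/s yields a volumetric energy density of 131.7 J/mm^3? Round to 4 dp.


v = 371 / (131.7*0.12*0.033) = 711.3657 mm/s


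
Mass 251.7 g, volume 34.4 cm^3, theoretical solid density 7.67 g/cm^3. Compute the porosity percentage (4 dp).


rho_part = 251.7 / 34.4 = 7.31686047 g/cm^3
Porosity = (1 - 7.31686047/7.67)*100 = 4.6042 %


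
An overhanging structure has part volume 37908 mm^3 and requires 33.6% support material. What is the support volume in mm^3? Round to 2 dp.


V_support = 37908 * 0.336 = 12737.09 mm^3


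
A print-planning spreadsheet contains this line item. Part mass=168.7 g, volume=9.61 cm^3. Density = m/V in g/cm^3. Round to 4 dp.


rho = 168.7 / 9.61 = 17.5546 g/cm^3


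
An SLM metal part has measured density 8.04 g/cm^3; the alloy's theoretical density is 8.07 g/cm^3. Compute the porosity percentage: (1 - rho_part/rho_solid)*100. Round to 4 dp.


Porosity = (1-8.04/8.07)*100 = 0.3717 %


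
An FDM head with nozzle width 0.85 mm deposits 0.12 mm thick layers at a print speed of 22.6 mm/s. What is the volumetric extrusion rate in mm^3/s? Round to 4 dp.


Rate = 0.85 * 0.12 * 22.6 = 2.3052 mm^3/s


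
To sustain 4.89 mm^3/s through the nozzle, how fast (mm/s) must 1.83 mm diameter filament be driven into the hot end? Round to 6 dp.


A = pi*(1.83/2)^2 = 2.63022
v = 4.89 / 2.63022 = 1.85916 mm/s


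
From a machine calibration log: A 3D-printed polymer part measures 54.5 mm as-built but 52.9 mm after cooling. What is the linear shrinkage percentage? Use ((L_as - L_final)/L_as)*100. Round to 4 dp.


Shrinkage = ((54.5-52.9)/54.5)*100 = 2.9358 %


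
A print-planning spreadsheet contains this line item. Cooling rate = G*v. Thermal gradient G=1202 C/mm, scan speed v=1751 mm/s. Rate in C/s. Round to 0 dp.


CR = 1202 * 1751 = 2104702 C/s


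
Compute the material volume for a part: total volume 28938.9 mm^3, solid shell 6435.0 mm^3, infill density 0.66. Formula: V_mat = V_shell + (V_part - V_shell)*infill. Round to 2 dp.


V_infill = (28938.9 - 6435.0) * 0.66 = 14852.57
V_total = 6435.0 + 14852.57 = 21287.57 mm^3


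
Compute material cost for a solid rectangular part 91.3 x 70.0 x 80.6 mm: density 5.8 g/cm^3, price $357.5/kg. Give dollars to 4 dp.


V = 91.3 * 70.0 * 80.6 = 515114.6 mm^3 = 515.1146 cm^3
Mass = 515.1146 * 5.8 / 1000 = 2.98766468 kg
Cost = 2.98766468 * 357.5 = 1068.0901 $


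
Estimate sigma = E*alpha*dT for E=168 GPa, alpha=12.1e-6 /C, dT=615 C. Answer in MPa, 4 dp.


sigma = 168*1000 * 12.1e-6 * 615 = 1250.172 MPa


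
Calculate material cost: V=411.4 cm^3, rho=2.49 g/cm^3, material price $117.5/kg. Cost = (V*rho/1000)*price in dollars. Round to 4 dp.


Mass = 411.4*2.49/1000 = 1.024386 kg
Cost = 1.024386 * 117.5 = 120.3654 $


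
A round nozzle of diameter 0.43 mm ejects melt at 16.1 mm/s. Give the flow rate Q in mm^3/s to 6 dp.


A = pi*(0.43/2)^2 = 0.14522012 mm^2
Q = 0.14522012 * 16.1 = 2.338044 mm^3/s


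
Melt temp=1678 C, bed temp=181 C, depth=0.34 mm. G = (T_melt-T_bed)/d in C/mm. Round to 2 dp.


G = (1678-181)/0.34 = 4402.94 C/mm


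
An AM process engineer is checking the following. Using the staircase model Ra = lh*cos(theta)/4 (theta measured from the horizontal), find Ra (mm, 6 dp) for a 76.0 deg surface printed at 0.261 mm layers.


Ra = 0.261 * cos(76.0) / 4 = 0.015785 mm


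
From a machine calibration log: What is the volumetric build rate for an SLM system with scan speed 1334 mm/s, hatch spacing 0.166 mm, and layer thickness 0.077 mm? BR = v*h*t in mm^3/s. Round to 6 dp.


Rate = 1334 * 0.166 * 0.077 = 17.051188 mm^3/s


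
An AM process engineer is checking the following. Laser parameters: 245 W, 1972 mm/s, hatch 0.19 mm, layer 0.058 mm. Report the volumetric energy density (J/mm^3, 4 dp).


E = 245 / (1972*0.19*0.058) = 11.274 J/mm^3


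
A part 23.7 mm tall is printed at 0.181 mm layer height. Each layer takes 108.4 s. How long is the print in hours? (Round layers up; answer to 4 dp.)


Layers = ceil(23.7/0.181) = 131
t = 131 * 108.4 / 3600 = 3.9446 hrs


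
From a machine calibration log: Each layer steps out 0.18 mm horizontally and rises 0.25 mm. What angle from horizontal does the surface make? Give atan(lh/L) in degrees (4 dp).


angle = atan(0.25/0.18) = 54.2461 degrees


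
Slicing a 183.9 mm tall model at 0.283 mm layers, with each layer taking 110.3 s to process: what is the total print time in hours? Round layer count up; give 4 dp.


Layers = ceil(183.9/0.283) = 650
t = 650 * 110.3 / 3600 = 19.9153 hrs


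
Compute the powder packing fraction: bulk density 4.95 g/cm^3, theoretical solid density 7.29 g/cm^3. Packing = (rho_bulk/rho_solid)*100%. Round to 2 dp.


Packing = (4.95/7.29)*100 = 67.9 %


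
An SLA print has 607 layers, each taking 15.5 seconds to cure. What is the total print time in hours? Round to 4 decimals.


t = 607 * 15.5 / 3600 = 2.6135 hrs


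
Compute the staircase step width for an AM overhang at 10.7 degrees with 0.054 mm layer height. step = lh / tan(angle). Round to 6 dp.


step = 0.054 / tan(10.7) = 0.285787 mm


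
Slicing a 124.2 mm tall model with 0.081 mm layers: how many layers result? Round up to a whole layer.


Layers = ceil(124.2/0.081) = 1534


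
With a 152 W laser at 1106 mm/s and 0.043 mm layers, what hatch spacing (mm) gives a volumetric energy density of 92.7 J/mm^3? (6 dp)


h = 152 / (92.7*1106*0.043) = 0.034478 mm


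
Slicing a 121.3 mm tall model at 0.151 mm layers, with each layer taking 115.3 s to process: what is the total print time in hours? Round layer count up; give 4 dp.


Layers = ceil(121.3/0.151) = 804
t = 804 * 115.3 / 3600 = 25.7503 hrs


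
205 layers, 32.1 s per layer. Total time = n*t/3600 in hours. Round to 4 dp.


t = 205 * 32.1 / 3600 = 1.8279 hrs


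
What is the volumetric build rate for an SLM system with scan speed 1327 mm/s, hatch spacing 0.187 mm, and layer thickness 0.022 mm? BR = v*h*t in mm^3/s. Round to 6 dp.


Rate = 1327 * 0.187 * 0.022 = 5.459278 mm^3/s


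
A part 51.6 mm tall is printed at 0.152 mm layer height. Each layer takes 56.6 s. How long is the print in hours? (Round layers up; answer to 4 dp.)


Layers = ceil(51.6/0.152) = 340
t = 340 * 56.6 / 3600 = 5.3456 hrs


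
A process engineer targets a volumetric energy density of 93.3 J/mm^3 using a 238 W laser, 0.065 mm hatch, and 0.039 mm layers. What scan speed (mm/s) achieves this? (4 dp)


v = 238 / (93.3*0.065*0.039) = 1006.2765 mm/s


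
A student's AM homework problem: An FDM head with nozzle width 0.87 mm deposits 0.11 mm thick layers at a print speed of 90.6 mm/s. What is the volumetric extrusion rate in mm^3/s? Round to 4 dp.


Rate = 0.87 * 0.11 * 90.6 = 8.6704 mm^3/s


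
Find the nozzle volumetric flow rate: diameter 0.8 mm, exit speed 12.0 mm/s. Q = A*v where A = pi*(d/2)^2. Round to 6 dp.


A = pi*(0.8/2)^2 = 0.50265482 mm^2
Q = 0.50265482 * 12.0 = 6.031858 mm^3/s


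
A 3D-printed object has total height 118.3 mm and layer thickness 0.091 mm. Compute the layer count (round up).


Layers = ceil(118.3/0.091) = 1300


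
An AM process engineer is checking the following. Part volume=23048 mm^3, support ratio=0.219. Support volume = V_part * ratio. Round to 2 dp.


V_support = 23048 * 0.219 = 5047.51 mm^3


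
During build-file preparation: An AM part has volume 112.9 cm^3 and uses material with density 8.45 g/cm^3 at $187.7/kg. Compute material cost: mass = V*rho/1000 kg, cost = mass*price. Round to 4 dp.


Mass = 112.9*8.45/1000 = 0.954005 kg
Cost = 0.954005 * 187.7 = 179.0667 $


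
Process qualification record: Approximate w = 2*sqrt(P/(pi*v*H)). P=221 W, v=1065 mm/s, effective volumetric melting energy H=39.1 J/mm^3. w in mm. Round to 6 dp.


w = 2*sqrt(221/(pi*1065*39.1)) = 0.082203 mm


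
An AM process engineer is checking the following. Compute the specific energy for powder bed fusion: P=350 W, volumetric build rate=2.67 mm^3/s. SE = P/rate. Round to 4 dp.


SE = 350 / 2.67 = 131.0861 J/mm^3


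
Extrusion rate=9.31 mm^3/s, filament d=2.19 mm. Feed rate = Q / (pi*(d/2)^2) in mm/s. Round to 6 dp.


A = pi*(2.19/2)^2 = 3.766848
v = 9.31 / 3.766848 = 2.471562 mm/s


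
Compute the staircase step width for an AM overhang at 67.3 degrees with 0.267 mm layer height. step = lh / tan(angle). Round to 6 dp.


step = 0.267 / tan(67.3) = 0.111689 mm


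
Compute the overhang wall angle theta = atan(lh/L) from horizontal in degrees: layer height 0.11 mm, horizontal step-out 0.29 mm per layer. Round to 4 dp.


angle = atan(0.11/0.29) = 20.7723 degrees


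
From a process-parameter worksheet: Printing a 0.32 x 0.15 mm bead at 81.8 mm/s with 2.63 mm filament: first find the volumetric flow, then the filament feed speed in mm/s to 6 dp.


Q = 0.32 * 0.15 * 81.8 = 3.9264 mm^3/s
A_fil = pi*(2.63/2)^2 = 5.43252056 mm^2
v_feed = 3.9264 / 5.43252056 = 0.722758 mm/s


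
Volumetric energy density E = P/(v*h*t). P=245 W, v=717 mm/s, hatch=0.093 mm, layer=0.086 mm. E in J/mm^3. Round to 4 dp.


E = 245 / (717*0.093*0.086) = 42.7234 J/mm^3


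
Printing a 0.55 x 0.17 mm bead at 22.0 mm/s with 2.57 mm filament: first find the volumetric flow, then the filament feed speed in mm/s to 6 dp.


Q = 0.55 * 0.17 * 22.0 = 2.057 mm^3/s
A_fil = pi*(2.57/2)^2 = 5.18747633 mm^2
v_feed = 2.057 / 5.18747633 = 0.396532 mm/s


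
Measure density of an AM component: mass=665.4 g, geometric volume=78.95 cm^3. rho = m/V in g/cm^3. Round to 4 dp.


rho = 665.4 / 78.95 = 8.4281 g/cm^3


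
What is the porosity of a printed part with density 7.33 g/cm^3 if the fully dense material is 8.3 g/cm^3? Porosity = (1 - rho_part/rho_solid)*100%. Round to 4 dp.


Porosity = (1-7.33/8.3)*100 = 11.6867 %


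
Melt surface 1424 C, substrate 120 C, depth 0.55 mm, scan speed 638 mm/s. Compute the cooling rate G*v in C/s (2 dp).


G = (1424-120)/0.55 = 2370.90909091 C/mm
CR = 2370.90909091 * 638 = 1512640.0 C/s


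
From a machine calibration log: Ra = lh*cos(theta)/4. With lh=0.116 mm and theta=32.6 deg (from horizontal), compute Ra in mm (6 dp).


Ra = 0.116 * cos(32.6) / 4 = 0.024431 mm


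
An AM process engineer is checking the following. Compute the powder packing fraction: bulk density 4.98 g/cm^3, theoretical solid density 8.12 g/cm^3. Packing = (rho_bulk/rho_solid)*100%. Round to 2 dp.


Packing = (4.98/8.12)*100 = 61.33 %


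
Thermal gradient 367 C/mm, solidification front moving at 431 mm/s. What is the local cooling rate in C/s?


CR = 367 * 431 = 158177 C/s


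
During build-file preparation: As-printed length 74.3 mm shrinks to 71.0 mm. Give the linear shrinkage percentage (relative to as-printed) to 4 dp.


Shrinkage = ((74.3-71.0)/74.3)*100 = 4.4415 %


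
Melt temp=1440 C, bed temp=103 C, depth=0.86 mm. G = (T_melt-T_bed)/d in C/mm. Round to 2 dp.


G = (1440-103)/0.86 = 1554.65 C/mm


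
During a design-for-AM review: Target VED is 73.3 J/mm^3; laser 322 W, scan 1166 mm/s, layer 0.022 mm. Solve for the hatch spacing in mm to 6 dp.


h = 322 / (73.3*1166*0.022) = 0.17125 mm


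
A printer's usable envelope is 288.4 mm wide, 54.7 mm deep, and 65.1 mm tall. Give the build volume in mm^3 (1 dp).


V = 288.4 * 54.7 * 65.1 = 1026983.7 mm^3


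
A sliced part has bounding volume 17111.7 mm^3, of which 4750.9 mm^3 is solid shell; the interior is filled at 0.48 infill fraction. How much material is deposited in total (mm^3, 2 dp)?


V_infill = (17111.7 - 4750.9) * 0.48 = 5933.18
V_total = 4750.9 + 5933.18 = 10684.08 mm^3


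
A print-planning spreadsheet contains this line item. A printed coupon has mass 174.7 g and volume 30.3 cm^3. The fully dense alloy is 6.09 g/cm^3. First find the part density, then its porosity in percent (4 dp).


rho_part = 174.7 / 30.3 = 5.76567657 g/cm^3
Porosity = (1 - 5.76567657/6.09)*100 = 5.3255 %


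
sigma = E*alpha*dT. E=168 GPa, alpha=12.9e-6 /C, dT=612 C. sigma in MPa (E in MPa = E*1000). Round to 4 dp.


sigma = 168*1000 * 12.9e-6 * 612 = 1326.3264 MPa


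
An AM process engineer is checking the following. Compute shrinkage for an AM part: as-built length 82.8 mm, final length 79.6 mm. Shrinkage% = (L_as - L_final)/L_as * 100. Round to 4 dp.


Shrinkage = ((82.8-79.6)/82.8)*100 = 3.8647 %


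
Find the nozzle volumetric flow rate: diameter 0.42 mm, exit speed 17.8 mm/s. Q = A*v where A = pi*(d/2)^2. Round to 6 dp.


A = pi*(0.42/2)^2 = 0.13854424 mm^2
Q = 0.13854424 * 17.8 = 2.466087 mm^3/s


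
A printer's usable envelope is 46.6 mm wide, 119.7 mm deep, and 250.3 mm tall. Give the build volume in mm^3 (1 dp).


V = 46.6 * 119.7 * 250.3 = 1396178.4 mm^3


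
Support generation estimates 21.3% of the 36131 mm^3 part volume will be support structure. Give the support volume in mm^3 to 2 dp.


V_support = 36131 * 0.213 = 7695.9 mm^3


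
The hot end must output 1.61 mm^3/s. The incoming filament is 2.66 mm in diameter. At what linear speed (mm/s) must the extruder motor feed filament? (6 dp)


A = pi*(2.66/2)^2 = 5.557163
v = 1.61 / 5.557163 = 0.289716 mm/s


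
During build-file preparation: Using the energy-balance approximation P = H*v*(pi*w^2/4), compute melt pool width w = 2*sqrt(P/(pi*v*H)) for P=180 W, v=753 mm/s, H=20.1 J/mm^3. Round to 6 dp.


w = 2*sqrt(180/(pi*753*20.1)) = 0.123054 mm


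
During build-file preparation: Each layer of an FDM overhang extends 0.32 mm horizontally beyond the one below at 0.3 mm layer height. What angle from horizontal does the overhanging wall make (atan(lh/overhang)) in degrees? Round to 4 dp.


angle = atan(0.3/0.32) = 43.1524 degrees


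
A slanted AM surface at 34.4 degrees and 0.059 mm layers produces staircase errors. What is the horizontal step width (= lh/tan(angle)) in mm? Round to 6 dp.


step = 0.059 / tan(34.4) = 0.086167 mm


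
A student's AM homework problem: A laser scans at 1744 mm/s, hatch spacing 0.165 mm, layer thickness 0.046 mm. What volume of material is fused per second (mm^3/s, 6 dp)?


Rate = 1744 * 0.165 * 0.046 = 13.23696 mm^3/s


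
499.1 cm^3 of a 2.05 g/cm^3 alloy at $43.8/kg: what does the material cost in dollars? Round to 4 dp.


Mass = 499.1*2.05/1000 = 1.023155 kg
Cost = 1.023155 * 43.8 = 44.8142 $


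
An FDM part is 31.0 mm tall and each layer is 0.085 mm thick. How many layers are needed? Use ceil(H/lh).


Layers = ceil(31.0/0.085) = 365


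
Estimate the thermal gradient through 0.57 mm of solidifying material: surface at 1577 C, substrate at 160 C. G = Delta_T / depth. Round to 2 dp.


G = (1577-160)/0.57 = 2485.96 C/mm


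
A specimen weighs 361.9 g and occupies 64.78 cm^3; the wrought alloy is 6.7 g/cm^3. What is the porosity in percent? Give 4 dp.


rho_part = 361.9 / 64.78 = 5.5866008 g/cm^3
Porosity = (1 - 5.5866008/6.7)*100 = 16.6179 %


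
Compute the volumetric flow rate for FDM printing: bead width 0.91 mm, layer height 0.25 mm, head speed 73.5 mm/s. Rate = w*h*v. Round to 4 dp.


Rate = 0.91 * 0.25 * 73.5 = 16.7213 mm^3/s


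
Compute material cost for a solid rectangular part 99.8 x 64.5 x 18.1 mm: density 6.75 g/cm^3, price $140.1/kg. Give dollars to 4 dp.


V = 99.8 * 64.5 * 18.1 = 116511.51 mm^3 = 116.51151 cm^3
Mass = 116.51151 * 6.75 / 1000 = 0.78645269 kg
Cost = 0.78645269 * 140.1 = 110.182 $


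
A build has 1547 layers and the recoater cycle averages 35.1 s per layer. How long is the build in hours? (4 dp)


t = 1547 * 35.1 / 3600 = 15.0833 hrs


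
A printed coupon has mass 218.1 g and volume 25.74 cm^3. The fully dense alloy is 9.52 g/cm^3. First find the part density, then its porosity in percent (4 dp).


rho_part = 218.1 / 25.74 = 8.47319347 g/cm^3
Porosity = (1 - 8.47319347/9.52)*100 = 10.9959 %


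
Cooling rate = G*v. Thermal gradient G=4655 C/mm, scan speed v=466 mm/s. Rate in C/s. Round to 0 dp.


CR = 4655 * 466 = 2169230 C/s


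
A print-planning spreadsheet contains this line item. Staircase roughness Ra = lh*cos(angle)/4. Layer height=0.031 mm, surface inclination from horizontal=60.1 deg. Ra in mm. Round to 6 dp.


Ra = 0.031 * cos(60.1) / 4 = 0.003863 mm


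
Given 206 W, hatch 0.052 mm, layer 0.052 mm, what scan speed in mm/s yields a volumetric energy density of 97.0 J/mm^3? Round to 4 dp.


v = 206 / (97.0*0.052*0.052) = 785.3962 mm/s


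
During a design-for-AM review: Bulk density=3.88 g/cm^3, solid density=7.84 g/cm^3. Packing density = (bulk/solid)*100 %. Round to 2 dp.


Packing = (3.88/7.84)*100 = 49.49 %


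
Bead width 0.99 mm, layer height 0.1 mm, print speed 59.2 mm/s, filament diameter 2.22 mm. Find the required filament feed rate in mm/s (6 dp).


Q = 0.99 * 0.1 * 59.2 = 5.8608 mm^3/s
A_fil = pi*(2.22/2)^2 = 3.87075631 mm^2
v_feed = 5.8608 / 3.87075631 = 1.514123 mm/s


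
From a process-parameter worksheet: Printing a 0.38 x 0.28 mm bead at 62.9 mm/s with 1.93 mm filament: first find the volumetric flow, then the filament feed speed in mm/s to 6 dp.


Q = 0.38 * 0.28 * 62.9 = 6.69256 mm^3/s
A_fil = pi*(1.93/2)^2 = 2.92552962 mm^2
v_feed = 6.69256 / 2.92552962 = 2.28764 mm/s


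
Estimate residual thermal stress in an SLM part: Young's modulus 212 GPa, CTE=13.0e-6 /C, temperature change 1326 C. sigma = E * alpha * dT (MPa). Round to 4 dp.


sigma = 212*1000 * 13.0e-6 * 1326 = 3654.456 MPa


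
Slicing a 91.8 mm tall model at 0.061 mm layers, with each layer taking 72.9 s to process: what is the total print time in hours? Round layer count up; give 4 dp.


Layers = ceil(91.8/0.061) = 1505
t = 1505 * 72.9 / 3600 = 30.4763 hrs


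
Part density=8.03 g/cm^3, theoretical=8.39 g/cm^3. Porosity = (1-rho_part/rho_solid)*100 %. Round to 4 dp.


Porosity = (1-8.03/8.39)*100 = 4.2908 %


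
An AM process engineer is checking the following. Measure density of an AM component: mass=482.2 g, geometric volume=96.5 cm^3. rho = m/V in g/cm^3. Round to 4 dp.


rho = 482.2 / 96.5 = 4.9969 g/cm^3


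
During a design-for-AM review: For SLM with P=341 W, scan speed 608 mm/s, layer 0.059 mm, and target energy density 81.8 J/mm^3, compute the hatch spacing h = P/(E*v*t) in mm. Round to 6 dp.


h = 341 / (81.8*608*0.059) = 0.116211 mm


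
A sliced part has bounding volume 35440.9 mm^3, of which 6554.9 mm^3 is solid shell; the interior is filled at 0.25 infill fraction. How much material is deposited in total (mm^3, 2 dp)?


V_infill = (35440.9 - 6554.9) * 0.25 = 7221.5
V_total = 6554.9 + 7221.5 = 13776.4 mm^3


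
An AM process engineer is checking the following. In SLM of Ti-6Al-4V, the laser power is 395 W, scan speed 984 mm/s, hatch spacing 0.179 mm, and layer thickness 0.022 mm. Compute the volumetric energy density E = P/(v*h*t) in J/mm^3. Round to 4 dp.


E = 395 / (984*0.179*0.022) = 101.9357 J/mm^3


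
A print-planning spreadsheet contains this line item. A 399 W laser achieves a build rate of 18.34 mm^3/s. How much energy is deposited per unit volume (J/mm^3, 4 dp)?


SE = 399 / 18.34 = 21.7557 J/mm^3


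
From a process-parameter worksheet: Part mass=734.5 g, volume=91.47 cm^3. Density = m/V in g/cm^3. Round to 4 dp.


rho = 734.5 / 91.47 = 8.03 g/cm^3


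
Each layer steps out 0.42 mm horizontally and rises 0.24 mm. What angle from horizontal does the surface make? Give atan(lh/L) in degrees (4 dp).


angle = atan(0.24/0.42) = 29.7449 degrees


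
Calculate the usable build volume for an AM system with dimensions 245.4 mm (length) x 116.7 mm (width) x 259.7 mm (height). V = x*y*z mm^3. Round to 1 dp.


V = 245.4 * 116.7 * 259.7 = 7437335.3 mm^3


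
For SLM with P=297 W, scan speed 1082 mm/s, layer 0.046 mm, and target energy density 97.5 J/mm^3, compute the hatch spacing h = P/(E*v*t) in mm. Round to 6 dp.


h = 297 / (97.5*1082*0.046) = 0.061202 mm


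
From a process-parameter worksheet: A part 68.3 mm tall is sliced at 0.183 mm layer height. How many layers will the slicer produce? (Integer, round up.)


Layers = ceil(68.3/0.183) = 374


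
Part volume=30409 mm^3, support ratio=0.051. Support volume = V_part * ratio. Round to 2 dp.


V_support = 30409 * 0.051 = 1550.86 mm^3


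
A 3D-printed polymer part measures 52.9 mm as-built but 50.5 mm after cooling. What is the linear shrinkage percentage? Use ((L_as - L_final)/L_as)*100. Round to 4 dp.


Shrinkage = ((52.9-50.5)/52.9)*100 = 4.5369 %


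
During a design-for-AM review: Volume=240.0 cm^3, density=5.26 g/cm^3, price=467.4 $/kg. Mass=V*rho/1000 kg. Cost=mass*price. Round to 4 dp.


Mass = 240.0*5.26/1000 = 1.2624 kg
Cost = 1.2624 * 467.4 = 590.0458 $


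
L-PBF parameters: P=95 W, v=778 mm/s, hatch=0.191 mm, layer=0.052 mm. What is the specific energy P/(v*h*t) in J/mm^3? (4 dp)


Build rate = 778 * 0.191 * 0.052 = 7.727096 mm^3/s
SE = 95 / 7.727096 = 12.2944 J/mm^3


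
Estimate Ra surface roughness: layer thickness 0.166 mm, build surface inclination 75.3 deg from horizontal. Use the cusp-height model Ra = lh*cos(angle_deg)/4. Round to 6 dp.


Ra = 0.166 * cos(75.3) / 4 = 0.010531 mm


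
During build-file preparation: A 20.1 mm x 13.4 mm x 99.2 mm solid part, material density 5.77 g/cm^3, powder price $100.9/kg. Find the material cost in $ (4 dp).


V = 20.1 * 13.4 * 99.2 = 26718.528 mm^3 = 26.718528 cm^3
Mass = 26.718528 * 5.77 / 1000 = 0.15416591 kg
Cost = 0.15416591 * 100.9 = 15.5553 $


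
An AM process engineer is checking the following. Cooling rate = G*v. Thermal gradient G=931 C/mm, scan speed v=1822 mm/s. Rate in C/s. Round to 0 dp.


CR = 931 * 1822 = 1696282 C/s


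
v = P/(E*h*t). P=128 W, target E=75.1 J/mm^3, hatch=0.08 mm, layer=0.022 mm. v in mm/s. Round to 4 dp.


v = 128 / (75.1*0.08*0.022) = 968.4058 mm/s


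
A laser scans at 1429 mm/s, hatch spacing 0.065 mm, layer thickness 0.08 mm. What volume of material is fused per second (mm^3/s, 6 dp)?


Rate = 1429 * 0.065 * 0.08 = 7.4308 mm^3/s


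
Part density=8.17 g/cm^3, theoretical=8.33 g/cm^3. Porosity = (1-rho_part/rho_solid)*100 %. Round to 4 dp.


Porosity = (1-8.17/8.33)*100 = 1.9208 %


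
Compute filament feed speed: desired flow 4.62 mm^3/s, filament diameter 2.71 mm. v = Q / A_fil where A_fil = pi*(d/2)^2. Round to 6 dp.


A = pi*(2.71/2)^2 = 5.768043
v = 4.62 / 5.768043 = 0.800965 mm/s


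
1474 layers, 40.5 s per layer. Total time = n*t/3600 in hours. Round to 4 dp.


t = 1474 * 40.5 / 3600 = 16.5825 hrs


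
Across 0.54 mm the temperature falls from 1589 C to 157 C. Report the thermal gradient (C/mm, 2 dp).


G = (1589-157)/0.54 = 2651.85 C/mm


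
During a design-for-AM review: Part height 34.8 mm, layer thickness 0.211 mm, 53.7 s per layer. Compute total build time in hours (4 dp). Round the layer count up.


Layers = ceil(34.8/0.211) = 165
t = 165 * 53.7 / 3600 = 2.4613 hrs


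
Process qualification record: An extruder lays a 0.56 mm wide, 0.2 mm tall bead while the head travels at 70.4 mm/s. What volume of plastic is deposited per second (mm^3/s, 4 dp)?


Rate = 0.56 * 0.2 * 70.4 = 7.8848 mm^3/s


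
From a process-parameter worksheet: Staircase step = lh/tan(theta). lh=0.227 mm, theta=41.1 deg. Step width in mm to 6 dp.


step = 0.227 / tan(41.1) = 0.260215 mm


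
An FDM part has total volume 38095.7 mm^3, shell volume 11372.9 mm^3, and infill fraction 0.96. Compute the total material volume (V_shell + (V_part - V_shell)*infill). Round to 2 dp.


V_infill = (38095.7 - 11372.9) * 0.96 = 25653.89
V_total = 11372.9 + 25653.89 = 37026.79 mm^3


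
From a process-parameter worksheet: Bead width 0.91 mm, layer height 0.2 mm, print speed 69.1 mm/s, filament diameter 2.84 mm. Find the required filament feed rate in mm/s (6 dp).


Q = 0.91 * 0.2 * 69.1 = 12.5762 mm^3/s
A_fil = pi*(2.84/2)^2 = 6.33470743 mm^2
v_feed = 12.5762 / 6.33470743 = 1.985285 mm/s


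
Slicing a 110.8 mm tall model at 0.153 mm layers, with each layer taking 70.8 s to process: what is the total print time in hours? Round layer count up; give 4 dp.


Layers = ceil(110.8/0.153) = 725
t = 725 * 70.8 / 3600 = 14.2583 hrs


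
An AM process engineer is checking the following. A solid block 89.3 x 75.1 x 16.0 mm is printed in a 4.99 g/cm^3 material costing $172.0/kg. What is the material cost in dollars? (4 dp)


V = 89.3 * 75.1 * 16.0 = 107302.88 mm^3 = 107.30288 cm^3
Mass = 107.30288 * 4.99 / 1000 = 0.53544137 kg
Cost = 0.53544137 * 172.0 = 92.0959 $


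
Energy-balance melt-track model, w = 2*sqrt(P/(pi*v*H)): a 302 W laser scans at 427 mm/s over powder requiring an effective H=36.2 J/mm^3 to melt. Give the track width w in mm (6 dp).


w = 2*sqrt(302/(pi*427*36.2)) = 0.157721 mm


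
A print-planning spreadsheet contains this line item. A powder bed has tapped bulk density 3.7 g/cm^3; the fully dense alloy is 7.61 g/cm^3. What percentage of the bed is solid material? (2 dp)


Packing = (3.7/7.61)*100 = 48.62 %


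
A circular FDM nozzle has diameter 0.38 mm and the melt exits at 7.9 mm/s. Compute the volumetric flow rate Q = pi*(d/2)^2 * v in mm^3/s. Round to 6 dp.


A = pi*(0.38/2)^2 = 0.11341149 mm^2
Q = 0.11341149 * 7.9 = 0.895951 mm^3/s


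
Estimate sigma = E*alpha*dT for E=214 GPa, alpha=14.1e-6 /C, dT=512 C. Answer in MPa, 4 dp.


sigma = 214*1000 * 14.1e-6 * 512 = 1544.9088 MPa


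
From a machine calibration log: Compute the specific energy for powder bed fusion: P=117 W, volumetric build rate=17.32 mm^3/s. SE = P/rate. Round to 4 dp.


SE = 117 / 17.32 = 6.7552 J/mm^3


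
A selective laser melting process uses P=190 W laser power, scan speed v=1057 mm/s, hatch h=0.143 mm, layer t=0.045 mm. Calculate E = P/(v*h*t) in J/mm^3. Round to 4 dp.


E = 190 / (1057*0.143*0.045) = 27.9338 J/mm^3


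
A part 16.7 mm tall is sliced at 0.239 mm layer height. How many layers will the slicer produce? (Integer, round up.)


Layers = ceil(16.7/0.239) = 70


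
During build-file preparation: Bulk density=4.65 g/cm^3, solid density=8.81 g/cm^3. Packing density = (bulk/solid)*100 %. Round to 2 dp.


Packing = (4.65/8.81)*100 = 52.78 %


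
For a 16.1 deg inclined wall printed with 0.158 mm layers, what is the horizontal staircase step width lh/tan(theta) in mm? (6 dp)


step = 0.158 / tan(16.1) = 0.547404 mm


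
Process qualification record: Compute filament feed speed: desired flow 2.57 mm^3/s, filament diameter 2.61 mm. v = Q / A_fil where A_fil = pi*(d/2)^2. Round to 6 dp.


A = pi*(2.61/2)^2 = 5.350211
v = 2.57 / 5.350211 = 0.480355 mm/s


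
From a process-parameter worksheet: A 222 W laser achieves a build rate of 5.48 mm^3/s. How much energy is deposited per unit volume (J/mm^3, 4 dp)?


SE = 222 / 5.48 = 40.5109 J/mm^3


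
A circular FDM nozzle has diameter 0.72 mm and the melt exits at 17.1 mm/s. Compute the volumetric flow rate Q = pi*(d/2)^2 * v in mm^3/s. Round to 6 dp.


A = pi*(0.72/2)^2 = 0.40715041 mm^2
Q = 0.40715041 * 17.1 = 6.962272 mm^3/s


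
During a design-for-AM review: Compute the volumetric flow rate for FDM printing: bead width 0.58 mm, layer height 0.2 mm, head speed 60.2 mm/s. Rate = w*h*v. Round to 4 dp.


Rate = 0.58 * 0.2 * 60.2 = 6.9832 mm^3/s


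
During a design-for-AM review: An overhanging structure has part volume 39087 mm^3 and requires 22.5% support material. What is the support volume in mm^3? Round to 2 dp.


V_support = 39087 * 0.225 = 8794.58 mm^3


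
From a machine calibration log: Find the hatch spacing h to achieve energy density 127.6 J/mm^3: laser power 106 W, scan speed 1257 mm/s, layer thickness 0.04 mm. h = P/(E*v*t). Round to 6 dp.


h = 106 / (127.6*1257*0.04) = 0.016522 mm


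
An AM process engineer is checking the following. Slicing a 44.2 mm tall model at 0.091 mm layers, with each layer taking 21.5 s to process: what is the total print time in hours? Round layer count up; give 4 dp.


Layers = ceil(44.2/0.091) = 486
t = 486 * 21.5 / 3600 = 2.9025 hrs


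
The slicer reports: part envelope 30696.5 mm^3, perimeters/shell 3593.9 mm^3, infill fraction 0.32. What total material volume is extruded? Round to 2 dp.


V_infill = (30696.5 - 3593.9) * 0.32 = 8672.83
V_total = 3593.9 + 8672.83 = 12266.73 mm^3


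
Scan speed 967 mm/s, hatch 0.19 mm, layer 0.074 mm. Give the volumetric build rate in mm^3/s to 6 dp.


Rate = 967 * 0.19 * 0.074 = 13.59602 mm^3/s


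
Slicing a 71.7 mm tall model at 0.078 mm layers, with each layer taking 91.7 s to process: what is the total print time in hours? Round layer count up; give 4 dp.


Layers = ceil(71.7/0.078) = 920
t = 920 * 91.7 / 3600 = 23.4344 hrs


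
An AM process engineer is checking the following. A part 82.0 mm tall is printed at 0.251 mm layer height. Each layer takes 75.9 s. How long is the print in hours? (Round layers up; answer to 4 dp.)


Layers = ceil(82.0/0.251) = 327
t = 327 * 75.9 / 3600 = 6.8943 hrs


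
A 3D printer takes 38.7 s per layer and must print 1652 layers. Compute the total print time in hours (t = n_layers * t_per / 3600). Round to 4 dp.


t = 1652 * 38.7 / 3600 = 17.759 hrs


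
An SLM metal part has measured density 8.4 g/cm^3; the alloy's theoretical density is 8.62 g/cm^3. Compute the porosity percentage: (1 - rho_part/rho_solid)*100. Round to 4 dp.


Porosity = (1-8.4/8.62)*100 = 2.5522 %


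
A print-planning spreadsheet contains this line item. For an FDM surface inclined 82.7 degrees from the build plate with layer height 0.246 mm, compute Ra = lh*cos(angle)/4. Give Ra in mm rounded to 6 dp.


Ra = 0.246 * cos(82.7) / 4 = 0.007814 mm


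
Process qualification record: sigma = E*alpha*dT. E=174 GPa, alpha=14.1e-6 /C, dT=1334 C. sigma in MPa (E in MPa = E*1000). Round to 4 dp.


sigma = 174*1000 * 14.1e-6 * 1334 = 3272.8356 MPa


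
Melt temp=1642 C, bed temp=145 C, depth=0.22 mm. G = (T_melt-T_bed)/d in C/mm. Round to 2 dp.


G = (1642-145)/0.22 = 6804.55 C/mm


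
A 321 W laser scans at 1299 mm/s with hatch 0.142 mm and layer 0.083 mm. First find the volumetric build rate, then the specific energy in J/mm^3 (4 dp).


Build rate = 1299 * 0.142 * 0.083 = 15.310014 mm^3/s
SE = 321 / 15.310014 = 20.9667 J/mm^3


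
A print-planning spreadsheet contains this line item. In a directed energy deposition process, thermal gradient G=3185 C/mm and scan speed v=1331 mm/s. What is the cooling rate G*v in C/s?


CR = 3185 * 1331 = 4239235 C/s


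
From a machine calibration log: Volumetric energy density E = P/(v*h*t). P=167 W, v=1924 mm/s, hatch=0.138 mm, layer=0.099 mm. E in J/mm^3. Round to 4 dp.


E = 167 / (1924*0.138*0.099) = 6.3533 J/mm^3


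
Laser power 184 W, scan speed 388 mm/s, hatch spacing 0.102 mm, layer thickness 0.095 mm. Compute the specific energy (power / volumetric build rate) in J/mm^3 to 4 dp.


Build rate = 388 * 0.102 * 0.095 = 3.75972 mm^3/s
SE = 184 / 3.75972 = 48.9398 J/mm^3


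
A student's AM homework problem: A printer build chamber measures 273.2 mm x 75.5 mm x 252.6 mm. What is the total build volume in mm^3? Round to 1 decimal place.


V = 273.2 * 75.5 * 252.6 = 5210279.2 mm^3


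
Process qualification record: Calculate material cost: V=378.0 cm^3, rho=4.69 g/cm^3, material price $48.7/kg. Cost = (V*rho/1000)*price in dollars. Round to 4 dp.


Mass = 378.0*4.69/1000 = 1.77282 kg
Cost = 1.77282 * 48.7 = 86.3363 $


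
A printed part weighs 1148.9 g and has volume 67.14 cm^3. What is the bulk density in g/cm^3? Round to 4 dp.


rho = 1148.9 / 67.14 = 17.112 g/cm^3


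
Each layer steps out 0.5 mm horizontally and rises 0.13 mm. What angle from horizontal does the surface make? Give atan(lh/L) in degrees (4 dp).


angle = atan(0.13/0.5) = 14.5742 degrees


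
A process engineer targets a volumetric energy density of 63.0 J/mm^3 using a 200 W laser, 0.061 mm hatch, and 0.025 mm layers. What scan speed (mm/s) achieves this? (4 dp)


v = 200 / (63.0*0.061*0.025) = 2081.707 mm/s


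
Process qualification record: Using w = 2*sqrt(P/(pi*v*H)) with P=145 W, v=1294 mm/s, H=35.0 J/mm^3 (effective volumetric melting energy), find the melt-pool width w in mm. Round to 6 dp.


w = 2*sqrt(145/(pi*1294*35.0)) = 0.063847 mm


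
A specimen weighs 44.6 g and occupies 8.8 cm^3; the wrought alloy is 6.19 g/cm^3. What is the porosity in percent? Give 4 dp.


rho_part = 44.6 / 8.8 = 5.06818182 g/cm^3
Porosity = (1 - 5.06818182/6.19)*100 = 18.1231 %


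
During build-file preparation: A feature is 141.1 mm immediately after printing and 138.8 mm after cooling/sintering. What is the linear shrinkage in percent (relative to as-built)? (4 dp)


Shrinkage = ((141.1-138.8)/141.1)*100 = 1.63 %


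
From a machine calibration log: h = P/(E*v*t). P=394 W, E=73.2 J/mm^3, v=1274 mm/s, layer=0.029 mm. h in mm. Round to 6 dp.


h = 394 / (73.2*1274*0.029) = 0.145686 mm


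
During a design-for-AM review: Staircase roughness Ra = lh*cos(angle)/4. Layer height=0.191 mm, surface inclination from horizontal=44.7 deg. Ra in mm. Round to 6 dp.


Ra = 0.191 * cos(44.7) / 4 = 0.033941 mm


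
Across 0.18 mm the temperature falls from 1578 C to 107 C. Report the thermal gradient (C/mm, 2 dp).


G = (1578-107)/0.18 = 8172.22 C/mm


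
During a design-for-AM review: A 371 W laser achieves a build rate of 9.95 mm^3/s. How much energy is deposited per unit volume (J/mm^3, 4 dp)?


SE = 371 / 9.95 = 37.2864 J/mm^3


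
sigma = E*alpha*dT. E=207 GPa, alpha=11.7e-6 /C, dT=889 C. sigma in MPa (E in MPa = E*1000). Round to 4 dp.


sigma = 207*1000 * 11.7e-6 * 889 = 2153.0691 MPa


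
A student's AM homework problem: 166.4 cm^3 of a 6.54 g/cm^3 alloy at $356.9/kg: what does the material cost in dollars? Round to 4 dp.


Mass = 166.4*6.54/1000 = 1.088256 kg
Cost = 1.088256 * 356.9 = 388.3986 $


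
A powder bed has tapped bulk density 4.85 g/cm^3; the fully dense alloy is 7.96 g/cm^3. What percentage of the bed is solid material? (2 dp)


Packing = (4.85/7.96)*100 = 60.93 %


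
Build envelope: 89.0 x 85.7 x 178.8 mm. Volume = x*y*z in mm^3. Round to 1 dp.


V = 89.0 * 85.7 * 178.8 = 1363761.2 mm^3


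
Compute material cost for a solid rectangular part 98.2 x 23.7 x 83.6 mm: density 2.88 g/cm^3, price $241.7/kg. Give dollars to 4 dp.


V = 98.2 * 23.7 * 83.6 = 194565.624 mm^3 = 194.565624 cm^3
Mass = 194.565624 * 2.88 / 1000 = 0.560349 kg
Cost = 0.560349 * 241.7 = 135.4364 $


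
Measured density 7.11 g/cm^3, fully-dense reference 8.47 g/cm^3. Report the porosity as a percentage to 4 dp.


Porosity = (1-7.11/8.47)*100 = 16.0567 %


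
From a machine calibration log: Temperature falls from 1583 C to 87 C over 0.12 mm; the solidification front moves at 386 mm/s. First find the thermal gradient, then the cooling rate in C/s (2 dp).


G = (1583-87)/0.12 = 12466.66666667 C/mm
CR = 12466.66666667 * 386 = 4812133.33 C/s


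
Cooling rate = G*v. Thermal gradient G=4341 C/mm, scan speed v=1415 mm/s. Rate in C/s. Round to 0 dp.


CR = 4341 * 1415 = 6142515 C/s


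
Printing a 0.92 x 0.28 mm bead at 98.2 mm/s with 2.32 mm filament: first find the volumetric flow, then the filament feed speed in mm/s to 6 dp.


Q = 0.92 * 0.28 * 98.2 = 25.29632 mm^3/s
A_fil = pi*(2.32/2)^2 = 4.22732707 mm^2
v_feed = 25.29632 / 4.22732707 = 5.983999 mm/s


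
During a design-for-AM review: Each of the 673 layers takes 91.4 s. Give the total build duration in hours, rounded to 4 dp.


t = 673 * 91.4 / 3600 = 17.0867 hrs


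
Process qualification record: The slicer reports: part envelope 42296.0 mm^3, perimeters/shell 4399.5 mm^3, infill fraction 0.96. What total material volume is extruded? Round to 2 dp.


V_infill = (42296.0 - 4399.5) * 0.96 = 36380.64
V_total = 4399.5 + 36380.64 = 40780.14 mm^3


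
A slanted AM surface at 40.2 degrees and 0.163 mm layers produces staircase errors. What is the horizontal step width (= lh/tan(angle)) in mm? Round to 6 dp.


step = 0.163 / tan(40.2) = 0.192884 mm


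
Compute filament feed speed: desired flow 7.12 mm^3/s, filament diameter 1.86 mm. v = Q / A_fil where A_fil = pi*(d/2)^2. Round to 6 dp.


A = pi*(1.86/2)^2 = 2.717163
v = 7.12 / 2.717163 = 2.62038 mm/s


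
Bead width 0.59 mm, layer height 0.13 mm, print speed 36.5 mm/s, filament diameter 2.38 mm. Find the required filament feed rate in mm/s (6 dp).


Q = 0.59 * 0.13 * 36.5 = 2.79955 mm^3/s
A_fil = pi*(2.38/2)^2 = 4.44880936 mm^2
v_feed = 2.79955 / 4.44880936 = 0.629281 mm/s


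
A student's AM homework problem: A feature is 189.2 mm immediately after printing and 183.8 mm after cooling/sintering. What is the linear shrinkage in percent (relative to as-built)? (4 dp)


Shrinkage = ((189.2-183.8)/189.2)*100 = 2.8541 %


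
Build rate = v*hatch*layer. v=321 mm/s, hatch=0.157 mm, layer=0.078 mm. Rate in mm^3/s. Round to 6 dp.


Rate = 321 * 0.157 * 0.078 = 3.930966 mm^3/s


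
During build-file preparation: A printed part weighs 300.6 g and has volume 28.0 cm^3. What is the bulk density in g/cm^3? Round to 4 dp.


rho = 300.6 / 28.0 = 10.7357 g/cm^3


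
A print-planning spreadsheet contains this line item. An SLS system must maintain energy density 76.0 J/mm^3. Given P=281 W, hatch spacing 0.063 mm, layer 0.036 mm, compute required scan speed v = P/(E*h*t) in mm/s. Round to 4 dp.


v = 281 / (76.0*0.063*0.036) = 1630.233 mm/s


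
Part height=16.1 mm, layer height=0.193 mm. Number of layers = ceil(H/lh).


Layers = ceil(16.1/0.193) = 84


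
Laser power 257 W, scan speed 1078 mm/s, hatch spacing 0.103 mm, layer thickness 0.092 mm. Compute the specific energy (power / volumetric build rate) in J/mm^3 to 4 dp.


Build rate = 1078 * 0.103 * 0.092 = 10.215128 mm^3/s
SE = 257 / 10.215128 = 25.1588 J/mm^3


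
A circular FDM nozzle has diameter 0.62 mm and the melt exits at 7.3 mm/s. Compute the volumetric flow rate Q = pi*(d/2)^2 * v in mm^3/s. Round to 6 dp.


A = pi*(0.62/2)^2 = 0.30190705 mm^2
Q = 0.30190705 * 7.3 = 2.203921 mm^3/s


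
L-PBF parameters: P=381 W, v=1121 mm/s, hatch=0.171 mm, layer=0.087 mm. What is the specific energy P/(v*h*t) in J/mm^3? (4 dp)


Build rate = 1121 * 0.171 * 0.087 = 16.677117 mm^3/s
SE = 381 / 16.677117 = 22.8457 J/mm^3


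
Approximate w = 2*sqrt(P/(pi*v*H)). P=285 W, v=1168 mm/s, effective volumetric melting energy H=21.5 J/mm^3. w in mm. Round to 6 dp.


w = 2*sqrt(285/(pi*1168*21.5)) = 0.120209 mm


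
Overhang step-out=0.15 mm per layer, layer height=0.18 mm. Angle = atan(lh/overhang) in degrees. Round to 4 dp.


angle = atan(0.18/0.15) = 50.1944 degrees


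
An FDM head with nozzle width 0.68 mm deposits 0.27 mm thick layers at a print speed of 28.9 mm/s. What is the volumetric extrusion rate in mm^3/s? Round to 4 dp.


Rate = 0.68 * 0.27 * 28.9 = 5.306 mm^3/s


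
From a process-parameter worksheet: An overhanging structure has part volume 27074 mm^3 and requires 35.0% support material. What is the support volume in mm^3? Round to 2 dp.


V_support = 27074 * 0.35 = 9475.9 mm^3


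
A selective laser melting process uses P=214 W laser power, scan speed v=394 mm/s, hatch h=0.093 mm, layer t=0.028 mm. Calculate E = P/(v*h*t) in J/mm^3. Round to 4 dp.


E = 214 / (394*0.093*0.028) = 208.5819 J/mm^3


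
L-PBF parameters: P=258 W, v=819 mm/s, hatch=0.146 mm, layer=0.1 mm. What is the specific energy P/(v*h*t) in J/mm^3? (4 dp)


Build rate = 819 * 0.146 * 0.1 = 11.9574 mm^3/s
SE = 258 / 11.9574 = 21.5766 J/mm^3
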